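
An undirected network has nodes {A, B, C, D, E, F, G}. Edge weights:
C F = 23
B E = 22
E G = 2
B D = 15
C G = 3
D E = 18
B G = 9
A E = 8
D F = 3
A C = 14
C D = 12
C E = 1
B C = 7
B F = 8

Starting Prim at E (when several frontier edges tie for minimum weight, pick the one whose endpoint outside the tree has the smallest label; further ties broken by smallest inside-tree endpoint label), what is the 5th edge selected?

B-F

Prim, starting at E.
Step 1: frontier [C E 1, E G 2, A E 8, D E 18, B E 22] → take C E (1); add C.
Step 2: frontier [C G 3, B C 7, C D 12, A C 14, C F 23, E G 2, A E 8, D E 18, B E 22] → take E G (2); add G.
Step 3: frontier [B C 7, C D 12, A C 14, C F 23, A E 8, D E 18, B E 22, B G 9] → take B C (7); add B.
Step 4: frontier [B F 8, B D 15, C D 12, A C 14, C F 23, A E 8, D E 18] → take A E (8); add A.
Step 5: frontier [B F 8, B D 15, C D 12, C F 23, D E 18] → take B F (8); add F.
Step 6: frontier [B D 15, C D 12, D E 18, D F 3] → take D F (3); add D.
The 5th edge added is B F.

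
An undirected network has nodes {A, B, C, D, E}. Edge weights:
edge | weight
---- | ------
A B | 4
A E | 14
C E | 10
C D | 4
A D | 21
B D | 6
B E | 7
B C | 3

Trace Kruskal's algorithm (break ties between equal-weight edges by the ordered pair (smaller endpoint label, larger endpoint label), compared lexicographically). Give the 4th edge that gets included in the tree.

B-E

Kruskal's algorithm — process edges by increasing weight (ties by edge label):
B C (3): add — endpoints in different components.
A B (4): add — endpoints in different components.
C D (4): add — endpoints in different components.
B D (6): skip — B and D already connected.
B E (7): add — endpoints in different components.
The 4th edge added is B E.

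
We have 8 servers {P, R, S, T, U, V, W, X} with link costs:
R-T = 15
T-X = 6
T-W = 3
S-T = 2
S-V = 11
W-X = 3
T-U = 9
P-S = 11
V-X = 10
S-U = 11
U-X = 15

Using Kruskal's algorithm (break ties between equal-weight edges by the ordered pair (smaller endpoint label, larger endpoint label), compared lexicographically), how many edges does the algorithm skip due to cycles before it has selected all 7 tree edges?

3

Sort edges by weight, then run Kruskal:
S-T (2): add — endpoints in different components.
T-W (3): add — endpoints in different components.
W-X (3): add — endpoints in different components.
T-X (6): skip — T and X already connected.
T-U (9): add — endpoints in different components.
V-X (10): add — endpoints in different components.
P-S (11): add — endpoints in different components.
S-U (11): skip — S and U already connected.
S-V (11): skip — S and V already connected.
R-T (15): add — endpoints in different components.
Edges rejected before the tree was complete: 3.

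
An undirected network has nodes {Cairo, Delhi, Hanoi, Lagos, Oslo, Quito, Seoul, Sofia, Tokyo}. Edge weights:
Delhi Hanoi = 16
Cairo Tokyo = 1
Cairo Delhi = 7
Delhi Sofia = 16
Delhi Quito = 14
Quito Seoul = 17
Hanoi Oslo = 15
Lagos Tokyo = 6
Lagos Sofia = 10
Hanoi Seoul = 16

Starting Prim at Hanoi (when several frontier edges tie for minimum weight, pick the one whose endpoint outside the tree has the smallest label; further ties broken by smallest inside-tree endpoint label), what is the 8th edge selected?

Grow the tree from Hanoi using Prim:
Step 1: cheapest edge leaving the tree is Hanoi Oslo (15); add Oslo.
Step 2: cheapest edge leaving the tree is Delhi Hanoi (16); add Delhi.
Step 3: cheapest edge leaving the tree is Cairo Delhi (7); add Cairo.
Step 4: cheapest edge leaving the tree is Cairo Tokyo (1); add Tokyo.
Step 5: cheapest edge leaving the tree is Lagos Tokyo (6); add Lagos.
Step 6: cheapest edge leaving the tree is Lagos Sofia (10); add Sofia.
Step 7: cheapest edge leaving the tree is Delhi Quito (14); add Quito.
Step 8: cheapest edge leaving the tree is Hanoi Seoul (16); add Seoul.
The 8th edge added is Hanoi Seoul.

Hanoi-Seoul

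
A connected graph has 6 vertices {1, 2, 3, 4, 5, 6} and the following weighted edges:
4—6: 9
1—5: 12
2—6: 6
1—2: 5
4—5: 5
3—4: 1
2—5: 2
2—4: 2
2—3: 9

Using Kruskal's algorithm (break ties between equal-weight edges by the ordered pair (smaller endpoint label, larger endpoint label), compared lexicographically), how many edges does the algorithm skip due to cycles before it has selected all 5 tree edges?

Sort edges by weight, then run Kruskal:
3—4 (1): add — endpoints in different components.
2—4 (2): add — endpoints in different components.
2—5 (2): add — endpoints in different components.
1—2 (5): add — endpoints in different components.
4—5 (5): skip — 4 and 5 already connected.
2—6 (6): add — endpoints in different components.
Edges rejected before the tree was complete: 1.

1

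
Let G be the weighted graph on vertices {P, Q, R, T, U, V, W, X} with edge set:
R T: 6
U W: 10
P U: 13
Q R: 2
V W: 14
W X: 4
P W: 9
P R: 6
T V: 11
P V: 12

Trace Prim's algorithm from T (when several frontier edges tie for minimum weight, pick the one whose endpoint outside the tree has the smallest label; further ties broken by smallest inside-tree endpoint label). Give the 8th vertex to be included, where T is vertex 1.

V

Prim's algorithm from T:
Step 1: frontier [R T 6, T V 11] → take R T (6); add R.
Step 2: frontier [Q R 2, P R 6, T V 11] → take Q R (2); add Q.
Step 3: frontier [P R 6, T V 11] → take P R (6); add P.
Step 4: frontier [P W 9, P V 12, P U 13, T V 11] → take P W (9); add W.
Step 5: frontier [P V 12, P U 13, T V 11, W X 4, U W 10, V W 14] → take W X (4); add X.
Step 6: frontier [P V 12, P U 13, T V 11, U W 10, V W 14] → take U W (10); add U.
Step 7: frontier [P V 12, T V 11, V W 14] → take T V (11); add V.
Vertex order: T, R, Q, P, W, X, U, V. The 8th vertex is V.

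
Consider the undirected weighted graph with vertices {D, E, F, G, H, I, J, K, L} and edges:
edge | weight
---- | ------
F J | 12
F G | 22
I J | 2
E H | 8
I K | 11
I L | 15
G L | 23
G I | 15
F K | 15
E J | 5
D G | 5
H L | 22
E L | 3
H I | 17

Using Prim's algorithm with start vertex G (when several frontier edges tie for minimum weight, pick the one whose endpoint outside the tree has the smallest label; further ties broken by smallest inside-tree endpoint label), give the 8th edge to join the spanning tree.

F-J

Grow the tree from G using Prim:
Step 1: frontier [D G 5, G I 15, F G 22, G L 23] → take D G (5); add D.
Step 2: frontier [G I 15, F G 22, G L 23] → take G I (15); add I.
Step 3: frontier [F G 22, G L 23, I J 2, I K 11, I L 15, H I 17] → take I J (2); add J.
Step 4: frontier [F G 22, G L 23, I K 11, I L 15, H I 17, E J 5, F J 12] → take E J (5); add E.
Step 5: frontier [E L 3, E H 8, F G 22, G L 23, I K 11, I L 15, H I 17, F J 12] → take E L (3); add L.
Step 6: frontier [E H 8, F G 22, I K 11, H I 17, F J 12, H L 22] → take E H (8); add H.
Step 7: frontier [F G 22, I K 11, F J 12] → take I K (11); add K.
Step 8: frontier [F G 22, F J 12, F K 15] → take F J (12); add F.
The 8th edge added is F J.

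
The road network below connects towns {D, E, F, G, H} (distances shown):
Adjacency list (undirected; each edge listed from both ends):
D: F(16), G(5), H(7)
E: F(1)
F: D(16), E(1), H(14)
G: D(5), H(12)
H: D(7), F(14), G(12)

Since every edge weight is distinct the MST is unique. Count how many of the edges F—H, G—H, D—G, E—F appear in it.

3

Kruskal: consider edges lightest-first.
E—F (1): add. Components now {D} {E,F} {G} {H}
D—G (5): add. Components now {D,G} {E,F} {H}
D—H (7): add. Components now {D,G,H} {E,F}
G—H (12): skip — G and H already connected.
F—H (14): add. Components now {D,E,F,G,H}
MST edge set: {E—F, D—G, D—H, F—H}.
Of the listed edges, {F—H, D—G, E—F} are in the MST → 3.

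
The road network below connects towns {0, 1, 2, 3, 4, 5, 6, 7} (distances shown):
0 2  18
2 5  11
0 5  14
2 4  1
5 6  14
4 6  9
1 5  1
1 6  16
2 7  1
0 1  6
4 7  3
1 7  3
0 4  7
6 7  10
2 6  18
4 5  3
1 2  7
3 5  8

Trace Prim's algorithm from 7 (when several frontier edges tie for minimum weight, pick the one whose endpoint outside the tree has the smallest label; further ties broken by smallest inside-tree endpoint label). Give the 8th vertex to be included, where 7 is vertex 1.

Grow the tree from 7 using Prim:
Step 1: cheapest edge leaving the tree is 2 7 (1); add 2.
Step 2: cheapest edge leaving the tree is 2 4 (1); add 4.
Step 3: cheapest edge leaving the tree is 1 7 (3); add 1.
Step 4: cheapest edge leaving the tree is 1 5 (1); add 5.
Step 5: cheapest edge leaving the tree is 0 1 (6); add 0.
Step 6: cheapest edge leaving the tree is 3 5 (8); add 3.
Step 7: cheapest edge leaving the tree is 4 6 (9); add 6.
Vertex order: 7, 2, 4, 1, 5, 0, 3, 6. The 8th vertex is 6.

6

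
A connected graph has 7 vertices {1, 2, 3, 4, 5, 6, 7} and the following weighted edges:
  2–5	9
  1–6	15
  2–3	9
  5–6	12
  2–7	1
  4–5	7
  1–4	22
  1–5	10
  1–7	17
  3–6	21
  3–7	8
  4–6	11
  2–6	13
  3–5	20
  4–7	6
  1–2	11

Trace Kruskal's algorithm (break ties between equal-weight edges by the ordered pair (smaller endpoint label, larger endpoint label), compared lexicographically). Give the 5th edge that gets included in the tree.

Sort edges by weight, then run Kruskal:
2–7 (1): add — endpoints in different components.
4–7 (6): add — endpoints in different components.
4–5 (7): add — endpoints in different components.
3–7 (8): add — endpoints in different components.
2–3 (9): skip — 2 and 3 already connected.
2–5 (9): skip — 2 and 5 already connected.
1–5 (10): add — endpoints in different components.
1–2 (11): skip — 1 and 2 already connected.
4–6 (11): add — endpoints in different components.
The 5th edge added is 1–5.

1-5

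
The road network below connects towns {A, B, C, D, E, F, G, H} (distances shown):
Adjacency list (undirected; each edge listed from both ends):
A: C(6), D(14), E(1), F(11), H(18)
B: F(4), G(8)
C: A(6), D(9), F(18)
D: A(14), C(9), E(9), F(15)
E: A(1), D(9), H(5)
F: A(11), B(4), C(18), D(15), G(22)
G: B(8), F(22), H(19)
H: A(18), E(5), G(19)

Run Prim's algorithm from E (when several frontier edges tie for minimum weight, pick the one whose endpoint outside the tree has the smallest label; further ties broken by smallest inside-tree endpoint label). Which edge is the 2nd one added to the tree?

E-H

Prim, starting at E.
Step 1: frontier [A–E 1, E–H 5, D–E 9] → take A–E (1); add A.
Step 2: frontier [A–C 6, A–F 11, A–D 14, A–H 18, E–H 5, D–E 9] → take E–H (5); add H.
Step 3: frontier [A–C 6, A–F 11, A–D 14, D–E 9, G–H 19] → take A–C (6); add C.
Step 4: frontier [A–F 11, A–D 14, C–D 9, C–F 18, D–E 9, G–H 19] → take C–D (9); add D.
Step 5: frontier [A–F 11, C–F 18, D–F 15, G–H 19] → take A–F (11); add F.
Step 6: frontier [B–F 4, F–G 22, G–H 19] → take B–F (4); add B.
Step 7: frontier [B–G 8, F–G 22, G–H 19] → take B–G (8); add G.
The 2nd edge added is E–H.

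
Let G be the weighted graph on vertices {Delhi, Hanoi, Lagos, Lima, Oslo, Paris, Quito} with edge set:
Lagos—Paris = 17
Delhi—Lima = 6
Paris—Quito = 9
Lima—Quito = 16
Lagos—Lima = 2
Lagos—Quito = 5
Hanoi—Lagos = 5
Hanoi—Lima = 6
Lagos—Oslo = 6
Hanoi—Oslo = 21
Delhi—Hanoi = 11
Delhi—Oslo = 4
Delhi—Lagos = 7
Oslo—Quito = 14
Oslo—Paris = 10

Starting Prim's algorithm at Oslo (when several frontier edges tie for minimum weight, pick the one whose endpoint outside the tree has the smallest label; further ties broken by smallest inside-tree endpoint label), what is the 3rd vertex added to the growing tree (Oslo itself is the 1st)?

Prim, starting at Oslo.
Step 1: cheapest edge leaving the tree is Delhi—Oslo (4); add Delhi.
Step 2: cheapest edge leaving the tree is Lagos—Oslo (6); add Lagos.
Step 3: cheapest edge leaving the tree is Lagos—Lima (2); add Lima.
Step 4: cheapest edge leaving the tree is Hanoi—Lagos (5); add Hanoi.
Step 5: cheapest edge leaving the tree is Lagos—Quito (5); add Quito.
Step 6: cheapest edge leaving the tree is Paris—Quito (9); add Paris.
Vertex order: Oslo, Delhi, Lagos, Lima, Hanoi, Quito, Paris. The 3rd vertex is Lagos.

Lagos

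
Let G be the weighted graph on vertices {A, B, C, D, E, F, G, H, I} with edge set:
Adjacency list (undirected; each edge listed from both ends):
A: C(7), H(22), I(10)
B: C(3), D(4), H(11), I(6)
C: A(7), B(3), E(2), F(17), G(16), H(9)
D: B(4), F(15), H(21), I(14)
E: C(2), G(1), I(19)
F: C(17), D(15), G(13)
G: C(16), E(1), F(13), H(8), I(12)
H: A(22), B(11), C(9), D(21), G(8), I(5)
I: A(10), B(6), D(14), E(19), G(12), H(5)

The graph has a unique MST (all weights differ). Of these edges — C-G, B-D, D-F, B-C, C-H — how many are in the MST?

Kruskal's algorithm — process edges by increasing weight (ties by edge label):
E-G (1): add — endpoints in different components.
C-E (2): add — endpoints in different components.
B-C (3): add — endpoints in different components.
B-D (4): add — endpoints in different components.
H-I (5): add — endpoints in different components.
B-I (6): add — endpoints in different components.
A-C (7): add — endpoints in different components.
G-H (8): skip — G and H already connected.
C-H (9): skip — C and H already connected.
A-I (10): skip — A and I already connected.
B-H (11): skip — B and H already connected.
G-I (12): skip — G and I already connected.
F-G (13): add — endpoints in different components.
MST edge set: {E-G, C-E, B-C, B-D, H-I, B-I, A-C, F-G}.
Of the listed edges, {B-D, B-C} are in the MST → 2.

2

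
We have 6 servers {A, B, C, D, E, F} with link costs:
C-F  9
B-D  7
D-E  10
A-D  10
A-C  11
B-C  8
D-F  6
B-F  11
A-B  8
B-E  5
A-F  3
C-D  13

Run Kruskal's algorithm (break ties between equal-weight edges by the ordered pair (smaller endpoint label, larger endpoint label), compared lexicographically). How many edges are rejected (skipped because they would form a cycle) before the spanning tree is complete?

Kruskal: consider edges lightest-first.
A-F (3): add. Components now {A,F} {B} {C} {D} {E}
B-E (5): add. Components now {A,F} {B,E} {C} {D}
D-F (6): add. Components now {A,D,F} {B,E} {C}
B-D (7): add. Components now {A,B,D,E,F} {C}
A-B (8): skip — A and B already connected.
B-C (8): add. Components now {A,B,C,D,E,F}
Edges rejected before the tree was complete: 1.

1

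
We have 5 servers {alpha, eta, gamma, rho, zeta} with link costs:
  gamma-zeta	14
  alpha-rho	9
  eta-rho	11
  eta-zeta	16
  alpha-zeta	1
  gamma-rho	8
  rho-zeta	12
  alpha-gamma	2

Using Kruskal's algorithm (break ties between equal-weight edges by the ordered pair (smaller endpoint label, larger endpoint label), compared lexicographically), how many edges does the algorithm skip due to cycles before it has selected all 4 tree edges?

Kruskal: consider edges lightest-first.
alpha-zeta (1): add — endpoints in different components.
alpha-gamma (2): add — endpoints in different components.
gamma-rho (8): add — endpoints in different components.
alpha-rho (9): skip — alpha and rho already connected.
eta-rho (11): add — endpoints in different components.
Edges rejected before the tree was complete: 1.

1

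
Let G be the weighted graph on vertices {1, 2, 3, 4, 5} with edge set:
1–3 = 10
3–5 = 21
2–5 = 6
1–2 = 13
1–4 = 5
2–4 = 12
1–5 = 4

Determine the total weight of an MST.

25

Sort edges by weight, then run Kruskal:
1–5 (4): add — endpoints in different components.
1–4 (5): add — endpoints in different components.
2–5 (6): add — endpoints in different components.
1–3 (10): add — endpoints in different components.
MST edges: 1–5, 1–4, 2–5, 1–3; total weight 4+5+6+10 = 25.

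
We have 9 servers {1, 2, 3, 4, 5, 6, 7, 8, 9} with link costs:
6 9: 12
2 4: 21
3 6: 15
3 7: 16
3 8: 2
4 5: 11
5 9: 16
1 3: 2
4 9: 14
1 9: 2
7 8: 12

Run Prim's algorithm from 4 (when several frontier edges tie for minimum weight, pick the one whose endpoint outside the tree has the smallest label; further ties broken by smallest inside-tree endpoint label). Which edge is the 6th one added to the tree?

6-9

Prim's algorithm from 4:
Step 1: cheapest edge leaving the tree is 4 5 (11); add 5.
Step 2: cheapest edge leaving the tree is 4 9 (14); add 9.
Step 3: cheapest edge leaving the tree is 1 9 (2); add 1.
Step 4: cheapest edge leaving the tree is 1 3 (2); add 3.
Step 5: cheapest edge leaving the tree is 3 8 (2); add 8.
Step 6: cheapest edge leaving the tree is 6 9 (12); add 6.
Step 7: cheapest edge leaving the tree is 7 8 (12); add 7.
Step 8: cheapest edge leaving the tree is 2 4 (21); add 2.
The 6th edge added is 6 9.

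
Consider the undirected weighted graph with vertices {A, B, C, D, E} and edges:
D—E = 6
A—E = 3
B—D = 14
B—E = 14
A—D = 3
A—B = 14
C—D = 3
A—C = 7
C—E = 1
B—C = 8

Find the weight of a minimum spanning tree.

15

Grow the tree from D using Prim:
Step 1: frontier [A—D 3, C—D 3, D—E 6, B—D 14] → take A—D (3); add A.
Step 2: frontier [A—E 3, A—C 7, A—B 14, C—D 3, D—E 6, B—D 14] → take C—D (3); add C.
Step 3: frontier [A—E 3, A—B 14, C—E 1, B—C 8, D—E 6, B—D 14] → take C—E (1); add E.
Step 4: frontier [A—B 14, B—C 8, B—D 14, B—E 14] → take B—C (8); add B.
MST edges: A—D, C—D, C—E, B—C; total weight 3+3+1+8 = 15.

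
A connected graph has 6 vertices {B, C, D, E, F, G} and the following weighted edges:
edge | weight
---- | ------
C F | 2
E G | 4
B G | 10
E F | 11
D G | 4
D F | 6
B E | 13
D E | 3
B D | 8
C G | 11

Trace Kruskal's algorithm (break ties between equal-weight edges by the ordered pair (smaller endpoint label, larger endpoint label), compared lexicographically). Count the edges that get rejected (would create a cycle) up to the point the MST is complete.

1

Sort edges by weight, then run Kruskal:
C F (2): add — endpoints in different components.
D E (3): add — endpoints in different components.
D G (4): add — endpoints in different components.
E G (4): skip — E and G already connected.
D F (6): add — endpoints in different components.
B D (8): add — endpoints in different components.
Edges rejected before the tree was complete: 1.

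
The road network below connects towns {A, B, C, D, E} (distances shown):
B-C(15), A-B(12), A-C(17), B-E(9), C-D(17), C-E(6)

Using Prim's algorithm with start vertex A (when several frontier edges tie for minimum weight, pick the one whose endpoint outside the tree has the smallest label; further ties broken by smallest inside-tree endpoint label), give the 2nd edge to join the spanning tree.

Prim's algorithm from A:
Step 1: cheapest edge leaving the tree is A-B (12); add B.
Step 2: cheapest edge leaving the tree is B-E (9); add E.
Step 3: cheapest edge leaving the tree is C-E (6); add C.
Step 4: cheapest edge leaving the tree is C-D (17); add D.
The 2nd edge added is B-E.

B-E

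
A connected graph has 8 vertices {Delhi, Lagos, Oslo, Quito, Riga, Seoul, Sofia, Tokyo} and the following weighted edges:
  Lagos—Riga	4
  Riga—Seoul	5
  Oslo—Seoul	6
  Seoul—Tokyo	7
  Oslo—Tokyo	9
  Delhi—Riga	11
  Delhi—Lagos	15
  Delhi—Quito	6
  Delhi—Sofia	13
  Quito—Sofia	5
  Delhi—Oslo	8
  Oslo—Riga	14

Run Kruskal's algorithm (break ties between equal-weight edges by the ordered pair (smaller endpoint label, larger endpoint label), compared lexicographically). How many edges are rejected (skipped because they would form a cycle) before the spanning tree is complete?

Kruskal: consider edges lightest-first.
Lagos—Riga (4): add — endpoints in different components.
Quito—Sofia (5): add — endpoints in different components.
Riga—Seoul (5): add — endpoints in different components.
Delhi—Quito (6): add — endpoints in different components.
Oslo—Seoul (6): add — endpoints in different components.
Seoul—Tokyo (7): add — endpoints in different components.
Delhi—Oslo (8): add — endpoints in different components.
Edges rejected before the tree was complete: 0.

0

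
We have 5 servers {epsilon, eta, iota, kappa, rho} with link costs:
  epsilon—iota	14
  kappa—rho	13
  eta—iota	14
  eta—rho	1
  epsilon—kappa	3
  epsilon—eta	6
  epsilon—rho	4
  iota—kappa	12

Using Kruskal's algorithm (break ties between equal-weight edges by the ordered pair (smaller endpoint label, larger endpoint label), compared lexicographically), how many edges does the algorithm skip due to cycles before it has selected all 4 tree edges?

Sort edges by weight, then run Kruskal:
eta—rho (1): add — endpoints in different components.
epsilon—kappa (3): add — endpoints in different components.
epsilon—rho (4): add — endpoints in different components.
epsilon—eta (6): skip — eta and epsilon already connected.
iota—kappa (12): add — endpoints in different components.
Edges rejected before the tree was complete: 1.

1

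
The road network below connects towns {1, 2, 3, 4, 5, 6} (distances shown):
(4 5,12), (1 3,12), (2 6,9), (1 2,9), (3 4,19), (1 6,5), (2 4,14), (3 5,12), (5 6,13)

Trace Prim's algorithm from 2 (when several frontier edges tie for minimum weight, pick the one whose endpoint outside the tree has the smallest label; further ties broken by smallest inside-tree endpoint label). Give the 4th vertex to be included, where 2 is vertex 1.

Grow the tree from 2 using Prim:
Step 1: frontier [1 2 9, 2 6 9, 2 4 14] → take 1 2 (9); add 1.
Step 2: frontier [1 6 5, 1 3 12, 2 6 9, 2 4 14] → take 1 6 (5); add 6.
Step 3: frontier [1 3 12, 2 4 14, 5 6 13] → take 1 3 (12); add 3.
Step 4: frontier [2 4 14, 3 5 12, 3 4 19, 5 6 13] → take 3 5 (12); add 5.
Step 5: frontier [2 4 14, 3 4 19, 4 5 12] → take 4 5 (12); add 4.
Vertex order: 2, 1, 6, 3, 5, 4. The 4th vertex is 3.

3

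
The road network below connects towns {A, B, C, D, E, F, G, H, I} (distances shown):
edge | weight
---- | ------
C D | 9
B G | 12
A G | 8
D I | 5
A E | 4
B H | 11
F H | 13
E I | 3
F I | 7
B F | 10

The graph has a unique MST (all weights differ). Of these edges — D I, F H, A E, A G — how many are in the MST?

3

Kruskal's algorithm — process edges by increasing weight (ties by edge label):
E I (3): add — endpoints in different components.
A E (4): add — endpoints in different components.
D I (5): add — endpoints in different components.
F I (7): add — endpoints in different components.
A G (8): add — endpoints in different components.
C D (9): add — endpoints in different components.
B F (10): add — endpoints in different components.
B H (11): add — endpoints in different components.
MST edge set: {E I, A E, D I, F I, A G, C D, B F, B H}.
Of the listed edges, {D I, A E, A G} are in the MST → 3.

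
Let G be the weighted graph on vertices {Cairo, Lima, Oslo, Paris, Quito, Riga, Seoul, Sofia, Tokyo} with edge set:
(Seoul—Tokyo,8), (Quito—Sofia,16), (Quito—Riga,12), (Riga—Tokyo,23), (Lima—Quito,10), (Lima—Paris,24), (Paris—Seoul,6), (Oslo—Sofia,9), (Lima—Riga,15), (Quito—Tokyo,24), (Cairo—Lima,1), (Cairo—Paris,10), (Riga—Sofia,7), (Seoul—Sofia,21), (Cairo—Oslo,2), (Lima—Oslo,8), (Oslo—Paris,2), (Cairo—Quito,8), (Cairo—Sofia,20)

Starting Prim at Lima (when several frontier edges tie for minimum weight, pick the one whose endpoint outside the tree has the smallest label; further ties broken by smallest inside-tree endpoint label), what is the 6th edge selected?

Seoul-Tokyo

Prim's algorithm from Lima:
Step 1: cheapest edge leaving the tree is Cairo—Lima (1); add Cairo.
Step 2: cheapest edge leaving the tree is Cairo—Oslo (2); add Oslo.
Step 3: cheapest edge leaving the tree is Oslo—Paris (2); add Paris.
Step 4: cheapest edge leaving the tree is Paris—Seoul (6); add Seoul.
Step 5: cheapest edge leaving the tree is Cairo—Quito (8); add Quito.
Step 6: cheapest edge leaving the tree is Seoul—Tokyo (8); add Tokyo.
Step 7: cheapest edge leaving the tree is Oslo—Sofia (9); add Sofia.
Step 8: cheapest edge leaving the tree is Riga—Sofia (7); add Riga.
The 6th edge added is Seoul—Tokyo.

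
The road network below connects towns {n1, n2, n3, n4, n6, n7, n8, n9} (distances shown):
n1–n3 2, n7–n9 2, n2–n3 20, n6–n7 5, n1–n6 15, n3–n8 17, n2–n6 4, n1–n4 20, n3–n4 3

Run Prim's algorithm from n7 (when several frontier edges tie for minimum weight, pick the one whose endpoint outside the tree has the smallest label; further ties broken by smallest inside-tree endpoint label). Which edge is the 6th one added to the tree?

Grow the tree from n7 using Prim:
Step 1: cheapest edge leaving the tree is n7–n9 (2); add n9.
Step 2: cheapest edge leaving the tree is n6–n7 (5); add n6.
Step 3: cheapest edge leaving the tree is n2–n6 (4); add n2.
Step 4: cheapest edge leaving the tree is n1–n6 (15); add n1.
Step 5: cheapest edge leaving the tree is n1–n3 (2); add n3.
Step 6: cheapest edge leaving the tree is n3–n4 (3); add n4.
Step 7: cheapest edge leaving the tree is n3–n8 (17); add n8.
The 6th edge added is n3–n4.

n3-n4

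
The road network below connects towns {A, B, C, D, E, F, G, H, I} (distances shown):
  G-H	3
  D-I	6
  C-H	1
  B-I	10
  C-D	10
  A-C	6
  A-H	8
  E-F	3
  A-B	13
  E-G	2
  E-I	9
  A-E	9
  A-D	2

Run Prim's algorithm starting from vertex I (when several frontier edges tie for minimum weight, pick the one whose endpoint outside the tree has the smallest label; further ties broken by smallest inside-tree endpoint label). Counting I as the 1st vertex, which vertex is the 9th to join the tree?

Prim's algorithm from I:
Step 1: cheapest edge leaving the tree is D-I (6); add D.
Step 2: cheapest edge leaving the tree is A-D (2); add A.
Step 3: cheapest edge leaving the tree is A-C (6); add C.
Step 4: cheapest edge leaving the tree is C-H (1); add H.
Step 5: cheapest edge leaving the tree is G-H (3); add G.
Step 6: cheapest edge leaving the tree is E-G (2); add E.
Step 7: cheapest edge leaving the tree is E-F (3); add F.
Step 8: cheapest edge leaving the tree is B-I (10); add B.
Vertex order: I, D, A, C, H, G, E, F, B. The 9th vertex is B.

B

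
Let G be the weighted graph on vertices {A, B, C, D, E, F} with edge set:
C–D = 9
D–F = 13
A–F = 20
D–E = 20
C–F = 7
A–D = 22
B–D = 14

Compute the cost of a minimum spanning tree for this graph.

70

Kruskal's algorithm — process edges by increasing weight (ties by edge label):
C–F (7): add. Components now {A} {B} {C,F} {D} {E}
C–D (9): add. Components now {A} {B} {C,D,F} {E}
D–F (13): skip — D and F already connected.
B–D (14): add. Components now {A} {B,C,D,F} {E}
A–F (20): add. Components now {A,B,C,D,F} {E}
D–E (20): add. Components now {A,B,C,D,E,F}
MST edges: C–F, C–D, B–D, A–F, D–E; total weight 7+9+14+20+20 = 70.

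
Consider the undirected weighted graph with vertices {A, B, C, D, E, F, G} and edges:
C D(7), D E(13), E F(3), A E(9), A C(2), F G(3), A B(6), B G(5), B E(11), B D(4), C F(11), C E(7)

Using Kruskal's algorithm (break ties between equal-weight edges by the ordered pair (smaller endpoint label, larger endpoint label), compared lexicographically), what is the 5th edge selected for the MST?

B-G

Sort edges by weight, then run Kruskal:
A C (2): add. Components now {A,C} {B} {D} {E} {F} {G}
E F (3): add. Components now {A,C} {B} {D} {E,F} {G}
F G (3): add. Components now {A,C} {B} {D} {E,F,G}
B D (4): add. Components now {A,C} {B,D} {E,F,G}
B G (5): add. Components now {A,C} {B,D,E,F,G}
A B (6): add. Components now {A,B,C,D,E,F,G}
The 5th edge added is B G.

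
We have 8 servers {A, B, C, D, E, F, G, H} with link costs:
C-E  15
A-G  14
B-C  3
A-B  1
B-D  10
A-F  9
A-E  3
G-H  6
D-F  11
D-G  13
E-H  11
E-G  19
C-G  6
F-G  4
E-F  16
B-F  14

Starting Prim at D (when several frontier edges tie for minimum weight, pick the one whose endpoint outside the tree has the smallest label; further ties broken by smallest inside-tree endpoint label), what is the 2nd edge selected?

Prim, starting at D.
Step 1: cheapest edge leaving the tree is B-D (10); add B.
Step 2: cheapest edge leaving the tree is A-B (1); add A.
Step 3: cheapest edge leaving the tree is B-C (3); add C.
Step 4: cheapest edge leaving the tree is A-E (3); add E.
Step 5: cheapest edge leaving the tree is C-G (6); add G.
Step 6: cheapest edge leaving the tree is F-G (4); add F.
Step 7: cheapest edge leaving the tree is G-H (6); add H.
The 2nd edge added is A-B.

A-B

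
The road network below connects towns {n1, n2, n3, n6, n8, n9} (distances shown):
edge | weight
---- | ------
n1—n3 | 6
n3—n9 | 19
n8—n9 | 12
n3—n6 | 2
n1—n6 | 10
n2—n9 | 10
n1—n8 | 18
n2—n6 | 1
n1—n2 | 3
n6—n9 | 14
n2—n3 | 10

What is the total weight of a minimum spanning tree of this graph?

Sort edges by weight, then run Kruskal:
n2—n6 (1): add — endpoints in different components.
n3—n6 (2): add — endpoints in different components.
n1—n2 (3): add — endpoints in different components.
n1—n3 (6): skip — n3 and n1 already connected.
n1—n6 (10): skip — n1 and n6 already connected.
n2—n3 (10): skip — n3 and n2 already connected.
n2—n9 (10): add — endpoints in different components.
n8—n9 (12): add — endpoints in different components.
MST edges: n2—n6, n3—n6, n1—n2, n2—n9, n8—n9; total weight 1+2+3+10+12 = 28.

28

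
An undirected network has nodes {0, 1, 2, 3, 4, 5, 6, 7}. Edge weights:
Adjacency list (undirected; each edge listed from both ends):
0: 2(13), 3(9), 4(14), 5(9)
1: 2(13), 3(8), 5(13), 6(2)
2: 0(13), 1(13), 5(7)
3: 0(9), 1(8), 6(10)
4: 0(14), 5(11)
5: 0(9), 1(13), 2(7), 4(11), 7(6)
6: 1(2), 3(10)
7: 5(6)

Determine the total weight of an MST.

Kruskal: consider edges lightest-first.
1-6 (2): add — endpoints in different components.
5-7 (6): add — endpoints in different components.
2-5 (7): add — endpoints in different components.
1-3 (8): add — endpoints in different components.
0-3 (9): add — endpoints in different components.
0-5 (9): add — endpoints in different components.
3-6 (10): skip — 3 and 6 already connected.
4-5 (11): add — endpoints in different components.
MST edges: 1-6, 5-7, 2-5, 1-3, 0-3, 0-5, 4-5; total weight 2+6+7+8+9+9+11 = 52.

52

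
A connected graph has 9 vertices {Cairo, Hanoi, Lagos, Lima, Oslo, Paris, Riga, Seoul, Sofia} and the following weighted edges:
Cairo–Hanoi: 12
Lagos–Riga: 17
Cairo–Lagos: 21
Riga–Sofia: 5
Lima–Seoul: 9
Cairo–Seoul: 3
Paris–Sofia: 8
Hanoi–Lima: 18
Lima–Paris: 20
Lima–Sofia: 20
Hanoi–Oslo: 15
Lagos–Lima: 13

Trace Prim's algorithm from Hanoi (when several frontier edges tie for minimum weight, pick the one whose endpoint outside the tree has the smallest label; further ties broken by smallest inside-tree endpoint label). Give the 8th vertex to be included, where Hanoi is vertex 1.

Sofia

Grow the tree from Hanoi using Prim:
Step 1: cheapest edge leaving the tree is Cairo–Hanoi (12); add Cairo.
Step 2: cheapest edge leaving the tree is Cairo–Seoul (3); add Seoul.
Step 3: cheapest edge leaving the tree is Lima–Seoul (9); add Lima.
Step 4: cheapest edge leaving the tree is Lagos–Lima (13); add Lagos.
Step 5: cheapest edge leaving the tree is Hanoi–Oslo (15); add Oslo.
Step 6: cheapest edge leaving the tree is Lagos–Riga (17); add Riga.
Step 7: cheapest edge leaving the tree is Riga–Sofia (5); add Sofia.
Step 8: cheapest edge leaving the tree is Paris–Sofia (8); add Paris.
Vertex order: Hanoi, Cairo, Seoul, Lima, Lagos, Oslo, Riga, Sofia, Paris. The 8th vertex is Sofia.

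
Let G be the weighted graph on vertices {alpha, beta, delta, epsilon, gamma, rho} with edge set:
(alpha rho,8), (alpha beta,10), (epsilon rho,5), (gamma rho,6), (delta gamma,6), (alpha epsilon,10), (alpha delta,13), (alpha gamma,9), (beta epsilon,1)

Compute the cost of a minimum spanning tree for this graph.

26

Prim, starting at epsilon.
Step 1: frontier [beta epsilon 1, epsilon rho 5, alpha epsilon 10] → take beta epsilon (1); add beta.
Step 2: frontier [alpha beta 10, epsilon rho 5, alpha epsilon 10] → take epsilon rho (5); add rho.
Step 3: frontier [alpha beta 10, alpha epsilon 10, gamma rho 6, alpha rho 8] → take gamma rho (6); add gamma.
Step 4: frontier [alpha beta 10, alpha epsilon 10, delta gamma 6, alpha gamma 9, alpha rho 8] → take delta gamma (6); add delta.
Step 5: frontier [alpha beta 10, alpha delta 13, alpha epsilon 10, alpha gamma 9, alpha rho 8] → take alpha rho (8); add alpha.
MST edges: beta epsilon, epsilon rho, gamma rho, delta gamma, alpha rho; total weight 1+5+6+6+8 = 26.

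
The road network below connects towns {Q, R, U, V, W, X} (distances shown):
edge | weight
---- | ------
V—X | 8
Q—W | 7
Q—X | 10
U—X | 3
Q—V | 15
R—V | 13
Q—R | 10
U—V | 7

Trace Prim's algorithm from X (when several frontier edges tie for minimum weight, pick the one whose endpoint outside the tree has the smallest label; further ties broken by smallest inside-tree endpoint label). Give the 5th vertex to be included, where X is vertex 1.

W

Grow the tree from X using Prim:
Step 1: frontier [U—X 3, V—X 8, Q—X 10] → take U—X (3); add U.
Step 2: frontier [U—V 7, V—X 8, Q—X 10] → take U—V (7); add V.
Step 3: frontier [R—V 13, Q—V 15, Q—X 10] → take Q—X (10); add Q.
Step 4: frontier [Q—W 7, Q—R 10, R—V 13] → take Q—W (7); add W.
Step 5: frontier [Q—R 10, R—V 13] → take Q—R (10); add R.
Vertex order: X, U, V, Q, W, R. The 5th vertex is W.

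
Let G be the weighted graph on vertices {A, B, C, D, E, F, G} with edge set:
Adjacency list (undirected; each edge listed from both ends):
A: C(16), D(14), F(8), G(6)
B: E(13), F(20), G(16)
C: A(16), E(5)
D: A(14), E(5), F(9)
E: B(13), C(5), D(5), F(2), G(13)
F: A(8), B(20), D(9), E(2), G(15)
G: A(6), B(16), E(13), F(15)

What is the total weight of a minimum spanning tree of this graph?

39

Kruskal's algorithm — process edges by increasing weight (ties by edge label):
E-F (2): add. Components now {A} {B} {C} {D} {E,F} {G}
C-E (5): add. Components now {A} {B} {C,E,F} {D} {G}
D-E (5): add. Components now {A} {B} {C,D,E,F} {G}
A-G (6): add. Components now {A,G} {B} {C,D,E,F}
A-F (8): add. Components now {A,C,D,E,F,G} {B}
D-F (9): skip — D and F already connected.
B-E (13): add. Components now {A,B,C,D,E,F,G}
MST edges: E-F, C-E, D-E, A-G, A-F, B-E; total weight 2+5+5+6+8+13 = 39.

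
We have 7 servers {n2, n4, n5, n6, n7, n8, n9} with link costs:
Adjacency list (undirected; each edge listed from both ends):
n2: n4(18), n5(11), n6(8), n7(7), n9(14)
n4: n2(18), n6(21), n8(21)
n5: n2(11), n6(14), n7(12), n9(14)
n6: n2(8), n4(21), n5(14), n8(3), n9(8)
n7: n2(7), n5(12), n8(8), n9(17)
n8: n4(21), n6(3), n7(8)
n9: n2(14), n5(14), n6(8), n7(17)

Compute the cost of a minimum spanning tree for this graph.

Kruskal's algorithm — process edges by increasing weight (ties by edge label):
n6 n8 (3): add. Components now {n6,n8} {n9} {n5} {n4} {n7} {n2}
n2 n7 (7): add. Components now {n6,n8} {n9} {n5} {n4} {n2,n7}
n2 n6 (8): add. Components now {n2,n6,n7,n8} {n9} {n5} {n4}
n6 n9 (8): add. Components now {n2,n6,n7,n8,n9} {n5} {n4}
n7 n8 (8): skip — n8 and n7 already connected.
n2 n5 (11): add. Components now {n2,n5,n6,n7,n8,n9} {n4}
n5 n7 (12): skip — n5 and n7 already connected.
n2 n9 (14): skip — n9 and n2 already connected.
n5 n6 (14): skip — n5 and n6 already connected.
n5 n9 (14): skip — n9 and n5 already connected.
n7 n9 (17): skip — n9 and n7 already connected.
n2 n4 (18): add. Components now {n2,n4,n5,n6,n7,n8,n9}
MST edges: n6 n8, n2 n7, n2 n6, n6 n9, n2 n5, n2 n4; total weight 3+7+8+8+11+18 = 55.

55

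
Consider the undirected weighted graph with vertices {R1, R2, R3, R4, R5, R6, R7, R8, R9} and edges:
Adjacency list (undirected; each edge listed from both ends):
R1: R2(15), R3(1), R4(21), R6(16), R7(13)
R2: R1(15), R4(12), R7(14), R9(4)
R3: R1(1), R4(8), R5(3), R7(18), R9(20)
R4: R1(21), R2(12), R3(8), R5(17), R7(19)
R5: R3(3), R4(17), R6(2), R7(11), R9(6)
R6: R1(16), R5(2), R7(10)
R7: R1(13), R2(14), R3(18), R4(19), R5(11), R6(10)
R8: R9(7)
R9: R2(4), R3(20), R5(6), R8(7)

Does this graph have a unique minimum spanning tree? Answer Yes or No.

Yes

Sort edges by weight, then run Kruskal:
R1–R3 (1): add — endpoints in different components.
R5–R6 (2): add — endpoints in different components.
R3–R5 (3): add — endpoints in different components.
R2–R9 (4): add — endpoints in different components.
R5–R9 (6): add — endpoints in different components.
R8–R9 (7): add — endpoints in different components.
R3–R4 (8): add — endpoints in different components.
R6–R7 (10): add — endpoints in different components.
Every non-tree edge has weight strictly greater than the heaviest edge on the tree path between its endpoints, so the MST is unique.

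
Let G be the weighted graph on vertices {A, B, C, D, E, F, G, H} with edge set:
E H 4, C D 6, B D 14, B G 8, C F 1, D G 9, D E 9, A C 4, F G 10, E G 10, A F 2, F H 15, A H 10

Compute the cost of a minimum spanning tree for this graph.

Kruskal's algorithm — process edges by increasing weight (ties by edge label):
C F (1): add — endpoints in different components.
A F (2): add — endpoints in different components.
A C (4): skip — A and C already connected.
E H (4): add — endpoints in different components.
C D (6): add — endpoints in different components.
B G (8): add — endpoints in different components.
D E (9): add — endpoints in different components.
D G (9): add — endpoints in different components.
MST edges: C F, A F, E H, C D, B G, D E, D G; total weight 1+2+4+6+8+9+9 = 39.

39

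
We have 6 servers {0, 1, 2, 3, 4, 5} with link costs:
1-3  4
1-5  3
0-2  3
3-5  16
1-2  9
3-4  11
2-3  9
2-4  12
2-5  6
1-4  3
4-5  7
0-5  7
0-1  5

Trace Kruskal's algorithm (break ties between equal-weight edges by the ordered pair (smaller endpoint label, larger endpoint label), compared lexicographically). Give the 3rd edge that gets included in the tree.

Kruskal's algorithm — process edges by increasing weight (ties by edge label):
0-2 (3): add — endpoints in different components.
1-4 (3): add — endpoints in different components.
1-5 (3): add — endpoints in different components.
1-3 (4): add — endpoints in different components.
0-1 (5): add — endpoints in different components.
The 3rd edge added is 1-5.

1-5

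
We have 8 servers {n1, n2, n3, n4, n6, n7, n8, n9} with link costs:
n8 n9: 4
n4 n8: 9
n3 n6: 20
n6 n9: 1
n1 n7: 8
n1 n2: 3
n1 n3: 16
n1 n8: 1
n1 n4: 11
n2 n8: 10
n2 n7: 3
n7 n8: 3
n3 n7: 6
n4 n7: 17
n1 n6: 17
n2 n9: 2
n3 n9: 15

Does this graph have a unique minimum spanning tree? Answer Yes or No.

Sort edges by weight, then run Kruskal:
n1 n8 (1): add — endpoints in different components.
n6 n9 (1): add — endpoints in different components.
n2 n9 (2): add — endpoints in different components.
n1 n2 (3): add — endpoints in different components.
n2 n7 (3): add — endpoints in different components.
n7 n8 (3): skip — n7 and n8 already connected.
n8 n9 (4): skip — n9 and n8 already connected.
n3 n7 (6): add — endpoints in different components.
n1 n7 (8): skip — n7 and n1 already connected.
n4 n8 (9): add — endpoints in different components.
Non-tree edge n7 n8 has weight 3, equal to the heaviest edge on its tree cycle — swapping gives another MST of the same weight. Not unique.

No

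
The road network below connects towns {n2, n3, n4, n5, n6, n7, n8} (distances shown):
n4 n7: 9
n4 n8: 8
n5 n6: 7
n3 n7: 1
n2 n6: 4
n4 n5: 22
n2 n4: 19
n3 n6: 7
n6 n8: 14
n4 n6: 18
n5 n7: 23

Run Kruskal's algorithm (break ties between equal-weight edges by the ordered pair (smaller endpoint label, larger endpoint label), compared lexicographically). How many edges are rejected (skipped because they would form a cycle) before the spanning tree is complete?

Sort edges by weight, then run Kruskal:
n3 n7 (1): add. Components now {n6} {n4} {n3,n7} {n5} {n8} {n2}
n2 n6 (4): add. Components now {n2,n6} {n4} {n3,n7} {n5} {n8}
n3 n6 (7): add. Components now {n2,n3,n6,n7} {n4} {n5} {n8}
n5 n6 (7): add. Components now {n2,n3,n5,n6,n7} {n4} {n8}
n4 n8 (8): add. Components now {n2,n3,n5,n6,n7} {n4,n8}
n4 n7 (9): add. Components now {n2,n3,n4,n5,n6,n7,n8}
Edges rejected before the tree was complete: 0.

0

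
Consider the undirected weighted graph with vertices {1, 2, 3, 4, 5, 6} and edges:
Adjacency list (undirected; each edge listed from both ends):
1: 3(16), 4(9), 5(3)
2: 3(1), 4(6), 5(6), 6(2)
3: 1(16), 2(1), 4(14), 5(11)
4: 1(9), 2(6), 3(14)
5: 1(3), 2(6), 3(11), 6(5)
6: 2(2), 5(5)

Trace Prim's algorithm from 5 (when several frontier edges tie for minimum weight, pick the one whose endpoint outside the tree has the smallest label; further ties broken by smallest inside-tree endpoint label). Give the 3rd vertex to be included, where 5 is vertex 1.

Prim's algorithm from 5:
Step 1: frontier [1—5 3, 5—6 5, 2—5 6, 3—5 11] → take 1—5 (3); add 1.
Step 2: frontier [1—4 9, 1—3 16, 5—6 5, 2—5 6, 3—5 11] → take 5—6 (5); add 6.
Step 3: frontier [1—4 9, 1—3 16, 2—5 6, 3—5 11, 2—6 2] → take 2—6 (2); add 2.
Step 4: frontier [1—4 9, 1—3 16, 2—3 1, 2—4 6, 3—5 11] → take 2—3 (1); add 3.
Step 5: frontier [1—4 9, 2—4 6, 3—4 14] → take 2—4 (6); add 4.
Vertex order: 5, 1, 6, 2, 3, 4. The 3rd vertex is 6.

6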